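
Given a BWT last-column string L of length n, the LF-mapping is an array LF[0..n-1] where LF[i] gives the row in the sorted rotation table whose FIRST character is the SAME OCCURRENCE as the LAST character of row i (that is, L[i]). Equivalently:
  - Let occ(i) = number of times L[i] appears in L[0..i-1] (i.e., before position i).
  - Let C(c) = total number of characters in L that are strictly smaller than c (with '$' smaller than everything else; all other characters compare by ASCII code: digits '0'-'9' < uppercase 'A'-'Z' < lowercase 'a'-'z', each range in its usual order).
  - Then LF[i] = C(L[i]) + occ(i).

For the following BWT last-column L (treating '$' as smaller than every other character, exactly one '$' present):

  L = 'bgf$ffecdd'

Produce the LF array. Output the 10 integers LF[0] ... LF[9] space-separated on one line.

Char counts: '$':1, 'b':1, 'c':1, 'd':2, 'e':1, 'f':3, 'g':1
C (first-col start): C('$')=0, C('b')=1, C('c')=2, C('d')=3, C('e')=5, C('f')=6, C('g')=9
L[0]='b': occ=0, LF[0]=C('b')+0=1+0=1
L[1]='g': occ=0, LF[1]=C('g')+0=9+0=9
L[2]='f': occ=0, LF[2]=C('f')+0=6+0=6
L[3]='$': occ=0, LF[3]=C('$')+0=0+0=0
L[4]='f': occ=1, LF[4]=C('f')+1=6+1=7
L[5]='f': occ=2, LF[5]=C('f')+2=6+2=8
L[6]='e': occ=0, LF[6]=C('e')+0=5+0=5
L[7]='c': occ=0, LF[7]=C('c')+0=2+0=2
L[8]='d': occ=0, LF[8]=C('d')+0=3+0=3
L[9]='d': occ=1, LF[9]=C('d')+1=3+1=4

Answer: 1 9 6 0 7 8 5 2 3 4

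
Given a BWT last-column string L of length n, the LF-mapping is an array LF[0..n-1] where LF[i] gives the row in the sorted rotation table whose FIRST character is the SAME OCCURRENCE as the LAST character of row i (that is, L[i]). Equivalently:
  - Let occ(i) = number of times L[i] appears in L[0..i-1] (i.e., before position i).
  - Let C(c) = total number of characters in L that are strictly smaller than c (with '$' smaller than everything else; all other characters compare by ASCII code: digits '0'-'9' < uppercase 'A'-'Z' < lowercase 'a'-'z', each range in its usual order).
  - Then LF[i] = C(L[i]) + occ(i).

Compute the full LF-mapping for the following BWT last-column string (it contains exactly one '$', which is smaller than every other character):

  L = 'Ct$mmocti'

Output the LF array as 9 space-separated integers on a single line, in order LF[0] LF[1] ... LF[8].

Char counts: '$':1, 'C':1, 'c':1, 'i':1, 'm':2, 'o':1, 't':2
C (first-col start): C('$')=0, C('C')=1, C('c')=2, C('i')=3, C('m')=4, C('o')=6, C('t')=7
L[0]='C': occ=0, LF[0]=C('C')+0=1+0=1
L[1]='t': occ=0, LF[1]=C('t')+0=7+0=7
L[2]='$': occ=0, LF[2]=C('$')+0=0+0=0
L[3]='m': occ=0, LF[3]=C('m')+0=4+0=4
L[4]='m': occ=1, LF[4]=C('m')+1=4+1=5
L[5]='o': occ=0, LF[5]=C('o')+0=6+0=6
L[6]='c': occ=0, LF[6]=C('c')+0=2+0=2
L[7]='t': occ=1, LF[7]=C('t')+1=7+1=8
L[8]='i': occ=0, LF[8]=C('i')+0=3+0=3

Answer: 1 7 0 4 5 6 2 8 3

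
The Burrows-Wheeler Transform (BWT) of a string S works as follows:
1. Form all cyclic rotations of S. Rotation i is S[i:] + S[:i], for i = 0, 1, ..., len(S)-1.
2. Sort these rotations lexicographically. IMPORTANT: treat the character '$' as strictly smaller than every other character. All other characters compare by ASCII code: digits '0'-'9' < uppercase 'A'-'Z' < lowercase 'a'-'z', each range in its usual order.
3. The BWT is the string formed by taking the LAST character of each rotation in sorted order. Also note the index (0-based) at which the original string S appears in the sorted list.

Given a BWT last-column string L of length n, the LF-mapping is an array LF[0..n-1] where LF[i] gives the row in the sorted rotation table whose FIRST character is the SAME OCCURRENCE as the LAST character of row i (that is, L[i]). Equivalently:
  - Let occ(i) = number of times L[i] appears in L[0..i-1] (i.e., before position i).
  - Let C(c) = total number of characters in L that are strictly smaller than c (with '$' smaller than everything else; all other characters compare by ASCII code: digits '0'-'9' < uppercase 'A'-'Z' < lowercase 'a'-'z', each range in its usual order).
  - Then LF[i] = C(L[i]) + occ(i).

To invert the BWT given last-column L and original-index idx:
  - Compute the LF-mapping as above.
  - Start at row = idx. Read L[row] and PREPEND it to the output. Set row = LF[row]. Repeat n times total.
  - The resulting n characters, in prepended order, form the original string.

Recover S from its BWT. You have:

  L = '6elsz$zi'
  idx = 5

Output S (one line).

Answer: sizzle6$

Derivation:
LF mapping: 1 2 4 5 6 0 7 3
Walk LF starting at row 5, prepending L[row]:
  step 1: row=5, L[5]='$', prepend. Next row=LF[5]=0
  step 2: row=0, L[0]='6', prepend. Next row=LF[0]=1
  step 3: row=1, L[1]='e', prepend. Next row=LF[1]=2
  step 4: row=2, L[2]='l', prepend. Next row=LF[2]=4
  step 5: row=4, L[4]='z', prepend. Next row=LF[4]=6
  step 6: row=6, L[6]='z', prepend. Next row=LF[6]=7
  step 7: row=7, L[7]='i', prepend. Next row=LF[7]=3
  step 8: row=3, L[3]='s', prepend. Next row=LF[3]=5
Reversed output: sizzle6$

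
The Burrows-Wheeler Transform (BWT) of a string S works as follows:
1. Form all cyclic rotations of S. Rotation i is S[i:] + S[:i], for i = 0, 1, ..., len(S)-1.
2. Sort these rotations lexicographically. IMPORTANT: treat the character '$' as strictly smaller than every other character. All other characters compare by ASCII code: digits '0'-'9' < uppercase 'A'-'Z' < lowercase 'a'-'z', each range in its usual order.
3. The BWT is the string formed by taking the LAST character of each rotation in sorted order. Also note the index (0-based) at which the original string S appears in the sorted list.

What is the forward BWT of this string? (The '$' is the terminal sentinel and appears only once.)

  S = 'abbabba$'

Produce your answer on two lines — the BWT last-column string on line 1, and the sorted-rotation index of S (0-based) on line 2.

All 8 rotations (rotation i = S[i:]+S[:i]):
  rot[0] = abbabba$
  rot[1] = bbabba$a
  rot[2] = babba$ab
  rot[3] = abba$abb
  rot[4] = bba$abba
  rot[5] = ba$abbab
  rot[6] = a$abbabb
  rot[7] = $abbabba
Sorted (with $ < everything):
  sorted[0] = $abbabba  (last char: 'a')
  sorted[1] = a$abbabb  (last char: 'b')
  sorted[2] = abba$abb  (last char: 'b')
  sorted[3] = abbabba$  (last char: '$')
  sorted[4] = ba$abbab  (last char: 'b')
  sorted[5] = babba$ab  (last char: 'b')
  sorted[6] = bba$abba  (last char: 'a')
  sorted[7] = bbabba$a  (last char: 'a')
Last column: abb$bbaa
Original string S is at sorted index 3

Answer: abb$bbaa
3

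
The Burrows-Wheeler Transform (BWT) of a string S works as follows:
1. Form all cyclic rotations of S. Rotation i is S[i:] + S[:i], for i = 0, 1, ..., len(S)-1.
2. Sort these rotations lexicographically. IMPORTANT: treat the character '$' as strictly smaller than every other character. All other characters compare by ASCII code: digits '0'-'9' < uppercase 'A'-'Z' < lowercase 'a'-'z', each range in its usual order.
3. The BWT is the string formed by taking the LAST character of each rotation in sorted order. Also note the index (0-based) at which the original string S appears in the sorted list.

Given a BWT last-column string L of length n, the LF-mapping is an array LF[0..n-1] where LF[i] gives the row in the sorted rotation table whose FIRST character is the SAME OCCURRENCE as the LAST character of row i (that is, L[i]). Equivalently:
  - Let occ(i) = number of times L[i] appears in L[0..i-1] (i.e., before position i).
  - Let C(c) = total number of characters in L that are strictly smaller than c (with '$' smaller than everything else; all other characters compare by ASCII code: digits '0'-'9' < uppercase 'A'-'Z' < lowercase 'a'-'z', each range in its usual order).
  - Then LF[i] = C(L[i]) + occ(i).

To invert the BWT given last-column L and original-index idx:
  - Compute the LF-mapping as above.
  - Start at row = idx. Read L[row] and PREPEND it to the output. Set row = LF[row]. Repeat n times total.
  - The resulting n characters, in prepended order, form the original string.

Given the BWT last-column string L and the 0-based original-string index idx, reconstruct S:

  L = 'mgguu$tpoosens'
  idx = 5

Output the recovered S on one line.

Answer: nuggetopossum$

Derivation:
LF mapping: 4 2 3 12 13 0 11 8 6 7 9 1 5 10
Walk LF starting at row 5, prepending L[row]:
  step 1: row=5, L[5]='$', prepend. Next row=LF[5]=0
  step 2: row=0, L[0]='m', prepend. Next row=LF[0]=4
  step 3: row=4, L[4]='u', prepend. Next row=LF[4]=13
  step 4: row=13, L[13]='s', prepend. Next row=LF[13]=10
  step 5: row=10, L[10]='s', prepend. Next row=LF[10]=9
  step 6: row=9, L[9]='o', prepend. Next row=LF[9]=7
  step 7: row=7, L[7]='p', prepend. Next row=LF[7]=8
  step 8: row=8, L[8]='o', prepend. Next row=LF[8]=6
  step 9: row=6, L[6]='t', prepend. Next row=LF[6]=11
  step 10: row=11, L[11]='e', prepend. Next row=LF[11]=1
  step 11: row=1, L[1]='g', prepend. Next row=LF[1]=2
  step 12: row=2, L[2]='g', prepend. Next row=LF[2]=3
  step 13: row=3, L[3]='u', prepend. Next row=LF[3]=12
  step 14: row=12, L[12]='n', prepend. Next row=LF[12]=5
Reversed output: nuggetopossum$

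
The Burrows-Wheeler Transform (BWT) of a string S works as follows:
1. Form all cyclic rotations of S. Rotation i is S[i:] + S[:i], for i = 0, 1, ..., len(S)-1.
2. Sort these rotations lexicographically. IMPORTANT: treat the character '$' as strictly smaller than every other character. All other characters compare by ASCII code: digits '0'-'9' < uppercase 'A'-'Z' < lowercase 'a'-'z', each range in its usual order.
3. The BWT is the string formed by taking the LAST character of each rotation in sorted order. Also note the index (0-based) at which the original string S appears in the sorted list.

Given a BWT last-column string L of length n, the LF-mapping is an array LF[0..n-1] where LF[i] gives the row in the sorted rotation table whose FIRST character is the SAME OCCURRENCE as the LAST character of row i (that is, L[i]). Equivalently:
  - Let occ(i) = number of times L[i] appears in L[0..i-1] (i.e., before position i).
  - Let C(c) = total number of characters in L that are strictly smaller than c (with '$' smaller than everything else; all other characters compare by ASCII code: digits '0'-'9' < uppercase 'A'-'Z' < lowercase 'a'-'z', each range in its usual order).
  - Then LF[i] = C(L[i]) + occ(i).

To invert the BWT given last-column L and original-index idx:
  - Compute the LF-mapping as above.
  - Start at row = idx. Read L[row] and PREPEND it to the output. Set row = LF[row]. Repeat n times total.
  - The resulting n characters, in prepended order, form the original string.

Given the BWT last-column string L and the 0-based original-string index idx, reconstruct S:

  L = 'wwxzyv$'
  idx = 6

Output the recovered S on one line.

LF mapping: 2 3 4 6 5 1 0
Walk LF starting at row 6, prepending L[row]:
  step 1: row=6, L[6]='$', prepend. Next row=LF[6]=0
  step 2: row=0, L[0]='w', prepend. Next row=LF[0]=2
  step 3: row=2, L[2]='x', prepend. Next row=LF[2]=4
  step 4: row=4, L[4]='y', prepend. Next row=LF[4]=5
  step 5: row=5, L[5]='v', prepend. Next row=LF[5]=1
  step 6: row=1, L[1]='w', prepend. Next row=LF[1]=3
  step 7: row=3, L[3]='z', prepend. Next row=LF[3]=6
Reversed output: zwvyxw$

Answer: zwvyxw$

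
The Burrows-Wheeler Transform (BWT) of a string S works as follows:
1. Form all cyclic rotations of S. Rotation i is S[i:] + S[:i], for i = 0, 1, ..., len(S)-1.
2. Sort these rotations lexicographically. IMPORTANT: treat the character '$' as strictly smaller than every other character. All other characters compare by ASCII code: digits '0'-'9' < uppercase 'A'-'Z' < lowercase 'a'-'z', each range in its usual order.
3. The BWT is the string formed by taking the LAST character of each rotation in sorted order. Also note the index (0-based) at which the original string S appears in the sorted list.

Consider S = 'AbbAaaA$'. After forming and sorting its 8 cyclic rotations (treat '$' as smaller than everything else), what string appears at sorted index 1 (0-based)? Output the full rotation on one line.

Answer: A$AbbAaa

Derivation:
All 8 rotations (rotation i = S[i:]+S[:i]):
  rot[0] = AbbAaaA$
  rot[1] = bbAaaA$A
  rot[2] = bAaaA$Ab
  rot[3] = AaaA$Abb
  rot[4] = aaA$AbbA
  rot[5] = aA$AbbAa
  rot[6] = A$AbbAaa
  rot[7] = $AbbAaaA
Sorted (with $ < everything):
  sorted[0] = $AbbAaaA
  sorted[1] = A$AbbAaa
  sorted[2] = AaaA$Abb
  sorted[3] = AbbAaaA$
  sorted[4] = aA$AbbAa
  sorted[5] = aaA$AbbA
  sorted[6] = bAaaA$Ab
  sorted[7] = bbAaaA$A
sorted[1] = A$AbbAaa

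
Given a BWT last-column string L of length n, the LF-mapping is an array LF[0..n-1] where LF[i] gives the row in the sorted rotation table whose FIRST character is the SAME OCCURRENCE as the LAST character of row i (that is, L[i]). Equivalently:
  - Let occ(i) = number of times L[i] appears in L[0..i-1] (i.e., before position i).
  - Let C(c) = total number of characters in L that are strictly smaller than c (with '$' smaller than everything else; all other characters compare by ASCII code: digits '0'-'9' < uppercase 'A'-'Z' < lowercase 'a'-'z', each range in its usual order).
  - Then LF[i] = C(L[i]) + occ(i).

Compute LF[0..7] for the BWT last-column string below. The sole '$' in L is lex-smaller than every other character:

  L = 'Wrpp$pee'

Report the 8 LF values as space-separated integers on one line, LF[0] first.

Answer: 1 7 4 5 0 6 2 3

Derivation:
Char counts: '$':1, 'W':1, 'e':2, 'p':3, 'r':1
C (first-col start): C('$')=0, C('W')=1, C('e')=2, C('p')=4, C('r')=7
L[0]='W': occ=0, LF[0]=C('W')+0=1+0=1
L[1]='r': occ=0, LF[1]=C('r')+0=7+0=7
L[2]='p': occ=0, LF[2]=C('p')+0=4+0=4
L[3]='p': occ=1, LF[3]=C('p')+1=4+1=5
L[4]='$': occ=0, LF[4]=C('$')+0=0+0=0
L[5]='p': occ=2, LF[5]=C('p')+2=4+2=6
L[6]='e': occ=0, LF[6]=C('e')+0=2+0=2
L[7]='e': occ=1, LF[7]=C('e')+1=2+1=3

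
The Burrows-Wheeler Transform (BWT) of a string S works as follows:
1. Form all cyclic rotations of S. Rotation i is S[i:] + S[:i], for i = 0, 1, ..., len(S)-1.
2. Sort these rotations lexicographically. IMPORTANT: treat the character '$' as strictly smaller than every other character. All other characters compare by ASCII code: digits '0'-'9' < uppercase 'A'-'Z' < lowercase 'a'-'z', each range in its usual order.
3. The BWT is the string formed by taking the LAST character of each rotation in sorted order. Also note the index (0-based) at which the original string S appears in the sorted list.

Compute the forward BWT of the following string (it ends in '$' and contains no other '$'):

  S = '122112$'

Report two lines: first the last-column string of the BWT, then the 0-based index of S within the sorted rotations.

All 7 rotations (rotation i = S[i:]+S[:i]):
  rot[0] = 122112$
  rot[1] = 22112$1
  rot[2] = 2112$12
  rot[3] = 112$122
  rot[4] = 12$1221
  rot[5] = 2$12211
  rot[6] = $122112
Sorted (with $ < everything):
  sorted[0] = $122112  (last char: '2')
  sorted[1] = 112$122  (last char: '2')
  sorted[2] = 12$1221  (last char: '1')
  sorted[3] = 122112$  (last char: '$')
  sorted[4] = 2$12211  (last char: '1')
  sorted[5] = 2112$12  (last char: '2')
  sorted[6] = 22112$1  (last char: '1')
Last column: 221$121
Original string S is at sorted index 3

Answer: 221$121
3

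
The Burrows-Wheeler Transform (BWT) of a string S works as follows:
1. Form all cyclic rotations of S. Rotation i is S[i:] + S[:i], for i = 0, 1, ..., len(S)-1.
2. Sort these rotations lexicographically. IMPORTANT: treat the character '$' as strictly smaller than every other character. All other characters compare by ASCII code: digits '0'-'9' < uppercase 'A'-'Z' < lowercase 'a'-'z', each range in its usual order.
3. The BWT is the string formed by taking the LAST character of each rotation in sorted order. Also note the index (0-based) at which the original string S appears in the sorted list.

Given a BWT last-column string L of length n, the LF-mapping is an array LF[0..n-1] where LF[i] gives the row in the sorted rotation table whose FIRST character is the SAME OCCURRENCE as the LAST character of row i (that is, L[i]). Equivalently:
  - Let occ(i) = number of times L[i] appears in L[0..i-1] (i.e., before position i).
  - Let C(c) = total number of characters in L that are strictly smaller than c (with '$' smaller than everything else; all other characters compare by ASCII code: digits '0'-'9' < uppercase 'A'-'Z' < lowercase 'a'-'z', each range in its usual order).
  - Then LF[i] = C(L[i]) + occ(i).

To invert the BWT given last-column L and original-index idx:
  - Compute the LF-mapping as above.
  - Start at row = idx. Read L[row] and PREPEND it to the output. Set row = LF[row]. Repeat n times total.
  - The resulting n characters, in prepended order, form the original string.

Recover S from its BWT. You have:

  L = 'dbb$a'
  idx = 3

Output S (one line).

Answer: bbad$

Derivation:
LF mapping: 4 2 3 0 1
Walk LF starting at row 3, prepending L[row]:
  step 1: row=3, L[3]='$', prepend. Next row=LF[3]=0
  step 2: row=0, L[0]='d', prepend. Next row=LF[0]=4
  step 3: row=4, L[4]='a', prepend. Next row=LF[4]=1
  step 4: row=1, L[1]='b', prepend. Next row=LF[1]=2
  step 5: row=2, L[2]='b', prepend. Next row=LF[2]=3
Reversed output: bbad$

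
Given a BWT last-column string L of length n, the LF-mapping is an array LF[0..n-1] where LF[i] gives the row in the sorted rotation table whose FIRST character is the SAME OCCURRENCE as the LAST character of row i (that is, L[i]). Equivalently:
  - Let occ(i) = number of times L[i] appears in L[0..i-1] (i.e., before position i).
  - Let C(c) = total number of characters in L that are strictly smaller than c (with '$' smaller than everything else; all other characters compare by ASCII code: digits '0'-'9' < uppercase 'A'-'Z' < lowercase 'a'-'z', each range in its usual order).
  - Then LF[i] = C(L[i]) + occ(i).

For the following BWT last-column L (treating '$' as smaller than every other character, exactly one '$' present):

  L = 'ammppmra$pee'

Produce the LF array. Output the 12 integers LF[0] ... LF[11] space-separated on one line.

Char counts: '$':1, 'a':2, 'e':2, 'm':3, 'p':3, 'r':1
C (first-col start): C('$')=0, C('a')=1, C('e')=3, C('m')=5, C('p')=8, C('r')=11
L[0]='a': occ=0, LF[0]=C('a')+0=1+0=1
L[1]='m': occ=0, LF[1]=C('m')+0=5+0=5
L[2]='m': occ=1, LF[2]=C('m')+1=5+1=6
L[3]='p': occ=0, LF[3]=C('p')+0=8+0=8
L[4]='p': occ=1, LF[4]=C('p')+1=8+1=9
L[5]='m': occ=2, LF[5]=C('m')+2=5+2=7
L[6]='r': occ=0, LF[6]=C('r')+0=11+0=11
L[7]='a': occ=1, LF[7]=C('a')+1=1+1=2
L[8]='$': occ=0, LF[8]=C('$')+0=0+0=0
L[9]='p': occ=2, LF[9]=C('p')+2=8+2=10
L[10]='e': occ=0, LF[10]=C('e')+0=3+0=3
L[11]='e': occ=1, LF[11]=C('e')+1=3+1=4

Answer: 1 5 6 8 9 7 11 2 0 10 3 4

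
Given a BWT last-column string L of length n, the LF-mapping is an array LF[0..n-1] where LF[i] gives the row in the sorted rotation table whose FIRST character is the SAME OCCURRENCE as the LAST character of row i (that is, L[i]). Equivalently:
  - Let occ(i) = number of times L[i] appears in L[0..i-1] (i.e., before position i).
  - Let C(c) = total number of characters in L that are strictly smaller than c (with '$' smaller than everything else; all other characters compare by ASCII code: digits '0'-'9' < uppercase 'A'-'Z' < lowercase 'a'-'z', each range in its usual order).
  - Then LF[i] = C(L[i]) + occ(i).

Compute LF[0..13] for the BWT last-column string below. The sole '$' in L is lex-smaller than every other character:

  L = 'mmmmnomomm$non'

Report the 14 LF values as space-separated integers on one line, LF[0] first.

Answer: 1 2 3 4 8 11 5 12 6 7 0 9 13 10

Derivation:
Char counts: '$':1, 'm':7, 'n':3, 'o':3
C (first-col start): C('$')=0, C('m')=1, C('n')=8, C('o')=11
L[0]='m': occ=0, LF[0]=C('m')+0=1+0=1
L[1]='m': occ=1, LF[1]=C('m')+1=1+1=2
L[2]='m': occ=2, LF[2]=C('m')+2=1+2=3
L[3]='m': occ=3, LF[3]=C('m')+3=1+3=4
L[4]='n': occ=0, LF[4]=C('n')+0=8+0=8
L[5]='o': occ=0, LF[5]=C('o')+0=11+0=11
L[6]='m': occ=4, LF[6]=C('m')+4=1+4=5
L[7]='o': occ=1, LF[7]=C('o')+1=11+1=12
L[8]='m': occ=5, LF[8]=C('m')+5=1+5=6
L[9]='m': occ=6, LF[9]=C('m')+6=1+6=7
L[10]='$': occ=0, LF[10]=C('$')+0=0+0=0
L[11]='n': occ=1, LF[11]=C('n')+1=8+1=9
L[12]='o': occ=2, LF[12]=C('o')+2=11+2=13
L[13]='n': occ=2, LF[13]=C('n')+2=8+2=10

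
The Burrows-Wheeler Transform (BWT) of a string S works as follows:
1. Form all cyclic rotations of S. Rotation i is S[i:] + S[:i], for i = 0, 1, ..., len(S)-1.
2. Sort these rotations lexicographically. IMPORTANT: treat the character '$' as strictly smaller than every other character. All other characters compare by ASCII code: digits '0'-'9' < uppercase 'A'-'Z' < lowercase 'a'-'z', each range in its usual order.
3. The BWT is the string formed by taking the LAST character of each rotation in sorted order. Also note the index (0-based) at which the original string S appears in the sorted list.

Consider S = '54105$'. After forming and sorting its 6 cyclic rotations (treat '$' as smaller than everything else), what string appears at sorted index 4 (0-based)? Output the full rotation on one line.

Answer: 5$5410

Derivation:
All 6 rotations (rotation i = S[i:]+S[:i]):
  rot[0] = 54105$
  rot[1] = 4105$5
  rot[2] = 105$54
  rot[3] = 05$541
  rot[4] = 5$5410
  rot[5] = $54105
Sorted (with $ < everything):
  sorted[0] = $54105
  sorted[1] = 05$541
  sorted[2] = 105$54
  sorted[3] = 4105$5
  sorted[4] = 5$5410
  sorted[5] = 54105$
sorted[4] = 5$5410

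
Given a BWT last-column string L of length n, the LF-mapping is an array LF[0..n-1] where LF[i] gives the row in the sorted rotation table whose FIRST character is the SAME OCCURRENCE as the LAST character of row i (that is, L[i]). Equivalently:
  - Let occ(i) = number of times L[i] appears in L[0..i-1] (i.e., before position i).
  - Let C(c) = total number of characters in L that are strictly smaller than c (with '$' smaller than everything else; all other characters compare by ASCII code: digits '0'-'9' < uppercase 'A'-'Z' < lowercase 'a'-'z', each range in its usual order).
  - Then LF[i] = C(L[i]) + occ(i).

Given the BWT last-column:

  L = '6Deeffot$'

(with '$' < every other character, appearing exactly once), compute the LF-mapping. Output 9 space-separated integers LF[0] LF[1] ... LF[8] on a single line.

Char counts: '$':1, '6':1, 'D':1, 'e':2, 'f':2, 'o':1, 't':1
C (first-col start): C('$')=0, C('6')=1, C('D')=2, C('e')=3, C('f')=5, C('o')=7, C('t')=8
L[0]='6': occ=0, LF[0]=C('6')+0=1+0=1
L[1]='D': occ=0, LF[1]=C('D')+0=2+0=2
L[2]='e': occ=0, LF[2]=C('e')+0=3+0=3
L[3]='e': occ=1, LF[3]=C('e')+1=3+1=4
L[4]='f': occ=0, LF[4]=C('f')+0=5+0=5
L[5]='f': occ=1, LF[5]=C('f')+1=5+1=6
L[6]='o': occ=0, LF[6]=C('o')+0=7+0=7
L[7]='t': occ=0, LF[7]=C('t')+0=8+0=8
L[8]='$': occ=0, LF[8]=C('$')+0=0+0=0

Answer: 1 2 3 4 5 6 7 8 0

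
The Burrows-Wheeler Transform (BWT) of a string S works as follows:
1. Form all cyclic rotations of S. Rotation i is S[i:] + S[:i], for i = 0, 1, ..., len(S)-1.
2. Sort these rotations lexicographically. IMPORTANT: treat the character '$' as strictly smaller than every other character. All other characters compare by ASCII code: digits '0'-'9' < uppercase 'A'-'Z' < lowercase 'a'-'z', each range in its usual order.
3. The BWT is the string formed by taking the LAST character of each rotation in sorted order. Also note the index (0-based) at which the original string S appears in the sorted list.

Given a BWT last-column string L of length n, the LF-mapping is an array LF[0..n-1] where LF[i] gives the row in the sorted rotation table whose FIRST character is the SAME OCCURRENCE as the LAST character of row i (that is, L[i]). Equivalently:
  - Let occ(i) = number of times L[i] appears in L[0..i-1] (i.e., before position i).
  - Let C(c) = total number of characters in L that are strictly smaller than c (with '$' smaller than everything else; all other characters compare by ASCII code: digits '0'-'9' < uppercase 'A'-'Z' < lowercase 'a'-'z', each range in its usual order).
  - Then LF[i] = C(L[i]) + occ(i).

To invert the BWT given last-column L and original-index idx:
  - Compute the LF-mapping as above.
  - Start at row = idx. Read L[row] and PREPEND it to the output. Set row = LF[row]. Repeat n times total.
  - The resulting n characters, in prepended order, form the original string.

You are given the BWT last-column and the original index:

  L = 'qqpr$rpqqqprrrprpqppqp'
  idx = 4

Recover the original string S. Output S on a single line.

LF mapping: 9 10 1 16 0 17 2 11 12 13 3 18 19 20 4 21 5 14 6 7 15 8
Walk LF starting at row 4, prepending L[row]:
  step 1: row=4, L[4]='$', prepend. Next row=LF[4]=0
  step 2: row=0, L[0]='q', prepend. Next row=LF[0]=9
  step 3: row=9, L[9]='q', prepend. Next row=LF[9]=13
  step 4: row=13, L[13]='r', prepend. Next row=LF[13]=20
  step 5: row=20, L[20]='q', prepend. Next row=LF[20]=15
  step 6: row=15, L[15]='r', prepend. Next row=LF[15]=21
  step 7: row=21, L[21]='p', prepend. Next row=LF[21]=8
  step 8: row=8, L[8]='q', prepend. Next row=LF[8]=12
  step 9: row=12, L[12]='r', prepend. Next row=LF[12]=19
  step 10: row=19, L[19]='p', prepend. Next row=LF[19]=7
  step 11: row=7, L[7]='q', prepend. Next row=LF[7]=11
  step 12: row=11, L[11]='r', prepend. Next row=LF[11]=18
  step 13: row=18, L[18]='p', prepend. Next row=LF[18]=6
  step 14: row=6, L[6]='p', prepend. Next row=LF[6]=2
  step 15: row=2, L[2]='p', prepend. Next row=LF[2]=1
  step 16: row=1, L[1]='q', prepend. Next row=LF[1]=10
  step 17: row=10, L[10]='p', prepend. Next row=LF[10]=3
  step 18: row=3, L[3]='r', prepend. Next row=LF[3]=16
  step 19: row=16, L[16]='p', prepend. Next row=LF[16]=5
  step 20: row=5, L[5]='r', prepend. Next row=LF[5]=17
  step 21: row=17, L[17]='q', prepend. Next row=LF[17]=14
  step 22: row=14, L[14]='p', prepend. Next row=LF[14]=4
Reversed output: pqrprpqppprqprqprqrqq$

Answer: pqrprpqppprqprqprqrqq$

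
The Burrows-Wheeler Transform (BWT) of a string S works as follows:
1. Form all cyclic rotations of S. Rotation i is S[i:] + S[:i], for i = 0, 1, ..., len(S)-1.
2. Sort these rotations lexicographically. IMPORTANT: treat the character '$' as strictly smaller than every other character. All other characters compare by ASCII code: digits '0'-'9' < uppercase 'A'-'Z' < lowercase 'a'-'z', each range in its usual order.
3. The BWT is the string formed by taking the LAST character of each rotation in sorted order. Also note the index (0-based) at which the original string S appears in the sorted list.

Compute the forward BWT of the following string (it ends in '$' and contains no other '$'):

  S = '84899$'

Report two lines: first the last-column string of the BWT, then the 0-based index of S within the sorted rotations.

All 6 rotations (rotation i = S[i:]+S[:i]):
  rot[0] = 84899$
  rot[1] = 4899$8
  rot[2] = 899$84
  rot[3] = 99$848
  rot[4] = 9$8489
  rot[5] = $84899
Sorted (with $ < everything):
  sorted[0] = $84899  (last char: '9')
  sorted[1] = 4899$8  (last char: '8')
  sorted[2] = 84899$  (last char: '$')
  sorted[3] = 899$84  (last char: '4')
  sorted[4] = 9$8489  (last char: '9')
  sorted[5] = 99$848  (last char: '8')
Last column: 98$498
Original string S is at sorted index 2

Answer: 98$498
2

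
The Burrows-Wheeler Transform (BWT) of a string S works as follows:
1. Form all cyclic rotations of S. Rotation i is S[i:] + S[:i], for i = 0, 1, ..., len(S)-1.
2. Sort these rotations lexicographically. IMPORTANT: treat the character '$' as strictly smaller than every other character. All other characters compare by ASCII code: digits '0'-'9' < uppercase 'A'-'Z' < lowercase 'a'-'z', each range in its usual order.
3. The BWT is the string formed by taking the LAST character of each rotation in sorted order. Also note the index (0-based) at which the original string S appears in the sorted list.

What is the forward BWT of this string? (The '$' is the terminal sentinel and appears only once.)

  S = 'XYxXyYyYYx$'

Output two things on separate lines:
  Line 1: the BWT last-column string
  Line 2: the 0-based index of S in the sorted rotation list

Answer: x$xyYXyYYYX
1

Derivation:
All 11 rotations (rotation i = S[i:]+S[:i]):
  rot[0] = XYxXyYyYYx$
  rot[1] = YxXyYyYYx$X
  rot[2] = xXyYyYYx$XY
  rot[3] = XyYyYYx$XYx
  rot[4] = yYyYYx$XYxX
  rot[5] = YyYYx$XYxXy
  rot[6] = yYYx$XYxXyY
  rot[7] = YYx$XYxXyYy
  rot[8] = Yx$XYxXyYyY
  rot[9] = x$XYxXyYyYY
  rot[10] = $XYxXyYyYYx
Sorted (with $ < everything):
  sorted[0] = $XYxXyYyYYx  (last char: 'x')
  sorted[1] = XYxXyYyYYx$  (last char: '$')
  sorted[2] = XyYyYYx$XYx  (last char: 'x')
  sorted[3] = YYx$XYxXyYy  (last char: 'y')
  sorted[4] = Yx$XYxXyYyY  (last char: 'Y')
  sorted[5] = YxXyYyYYx$X  (last char: 'X')
  sorted[6] = YyYYx$XYxXy  (last char: 'y')
  sorted[7] = x$XYxXyYyYY  (last char: 'Y')
  sorted[8] = xXyYyYYx$XY  (last char: 'Y')
  sorted[9] = yYYx$XYxXyY  (last char: 'Y')
  sorted[10] = yYyYYx$XYxX  (last char: 'X')
Last column: x$xyYXyYYYX
Original string S is at sorted index 1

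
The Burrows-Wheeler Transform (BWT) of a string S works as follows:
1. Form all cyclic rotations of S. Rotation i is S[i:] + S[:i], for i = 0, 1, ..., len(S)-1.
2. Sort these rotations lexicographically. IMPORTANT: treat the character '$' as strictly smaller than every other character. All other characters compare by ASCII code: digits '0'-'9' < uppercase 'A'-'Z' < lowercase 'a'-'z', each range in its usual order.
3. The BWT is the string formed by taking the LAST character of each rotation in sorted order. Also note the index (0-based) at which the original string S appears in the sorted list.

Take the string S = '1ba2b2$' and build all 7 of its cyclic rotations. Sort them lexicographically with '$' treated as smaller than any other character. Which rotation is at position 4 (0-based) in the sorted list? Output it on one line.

Answer: a2b2$1b

Derivation:
All 7 rotations (rotation i = S[i:]+S[:i]):
  rot[0] = 1ba2b2$
  rot[1] = ba2b2$1
  rot[2] = a2b2$1b
  rot[3] = 2b2$1ba
  rot[4] = b2$1ba2
  rot[5] = 2$1ba2b
  rot[6] = $1ba2b2
Sorted (with $ < everything):
  sorted[0] = $1ba2b2
  sorted[1] = 1ba2b2$
  sorted[2] = 2$1ba2b
  sorted[3] = 2b2$1ba
  sorted[4] = a2b2$1b
  sorted[5] = b2$1ba2
  sorted[6] = ba2b2$1
sorted[4] = a2b2$1b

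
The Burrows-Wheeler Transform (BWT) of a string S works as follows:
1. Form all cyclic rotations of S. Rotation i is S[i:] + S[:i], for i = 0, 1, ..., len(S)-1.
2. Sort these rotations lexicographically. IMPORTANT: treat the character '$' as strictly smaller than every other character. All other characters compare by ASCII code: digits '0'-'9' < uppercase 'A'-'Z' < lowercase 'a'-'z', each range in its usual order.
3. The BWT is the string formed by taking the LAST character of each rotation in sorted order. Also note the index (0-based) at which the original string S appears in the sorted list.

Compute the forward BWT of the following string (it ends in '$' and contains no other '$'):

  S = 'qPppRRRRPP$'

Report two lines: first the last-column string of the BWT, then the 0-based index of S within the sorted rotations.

All 11 rotations (rotation i = S[i:]+S[:i]):
  rot[0] = qPppRRRRPP$
  rot[1] = PppRRRRPP$q
  rot[2] = ppRRRRPP$qP
  rot[3] = pRRRRPP$qPp
  rot[4] = RRRRPP$qPpp
  rot[5] = RRRPP$qPppR
  rot[6] = RRPP$qPppRR
  rot[7] = RPP$qPppRRR
  rot[8] = PP$qPppRRRR
  rot[9] = P$qPppRRRRP
  rot[10] = $qPppRRRRPP
Sorted (with $ < everything):
  sorted[0] = $qPppRRRRPP  (last char: 'P')
  sorted[1] = P$qPppRRRRP  (last char: 'P')
  sorted[2] = PP$qPppRRRR  (last char: 'R')
  sorted[3] = PppRRRRPP$q  (last char: 'q')
  sorted[4] = RPP$qPppRRR  (last char: 'R')
  sorted[5] = RRPP$qPppRR  (last char: 'R')
  sorted[6] = RRRPP$qPppR  (last char: 'R')
  sorted[7] = RRRRPP$qPpp  (last char: 'p')
  sorted[8] = pRRRRPP$qPp  (last char: 'p')
  sorted[9] = ppRRRRPP$qP  (last char: 'P')
  sorted[10] = qPppRRRRPP$  (last char: '$')
Last column: PPRqRRRppP$
Original string S is at sorted index 10

Answer: PPRqRRRppP$
10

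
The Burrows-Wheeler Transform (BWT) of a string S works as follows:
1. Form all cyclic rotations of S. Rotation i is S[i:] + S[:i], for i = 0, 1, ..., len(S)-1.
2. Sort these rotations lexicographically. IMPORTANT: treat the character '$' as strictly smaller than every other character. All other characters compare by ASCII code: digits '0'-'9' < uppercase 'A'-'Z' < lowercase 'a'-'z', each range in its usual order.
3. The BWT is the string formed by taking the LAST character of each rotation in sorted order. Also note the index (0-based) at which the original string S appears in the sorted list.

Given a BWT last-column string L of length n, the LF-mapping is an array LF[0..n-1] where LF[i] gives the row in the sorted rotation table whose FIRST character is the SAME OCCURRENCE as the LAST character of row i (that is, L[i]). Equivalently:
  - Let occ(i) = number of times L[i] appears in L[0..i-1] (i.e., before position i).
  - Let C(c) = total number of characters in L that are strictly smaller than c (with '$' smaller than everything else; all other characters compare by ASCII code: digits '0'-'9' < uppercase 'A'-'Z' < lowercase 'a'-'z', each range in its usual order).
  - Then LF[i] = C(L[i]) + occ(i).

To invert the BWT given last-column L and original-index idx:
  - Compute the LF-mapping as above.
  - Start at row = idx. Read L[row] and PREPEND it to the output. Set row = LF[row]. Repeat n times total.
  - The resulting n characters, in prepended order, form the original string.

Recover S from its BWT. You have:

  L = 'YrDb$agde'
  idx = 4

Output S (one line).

LF mapping: 2 8 1 4 0 3 7 5 6
Walk LF starting at row 4, prepending L[row]:
  step 1: row=4, L[4]='$', prepend. Next row=LF[4]=0
  step 2: row=0, L[0]='Y', prepend. Next row=LF[0]=2
  step 3: row=2, L[2]='D', prepend. Next row=LF[2]=1
  step 4: row=1, L[1]='r', prepend. Next row=LF[1]=8
  step 5: row=8, L[8]='e', prepend. Next row=LF[8]=6
  step 6: row=6, L[6]='g', prepend. Next row=LF[6]=7
  step 7: row=7, L[7]='d', prepend. Next row=LF[7]=5
  step 8: row=5, L[5]='a', prepend. Next row=LF[5]=3
  step 9: row=3, L[3]='b', prepend. Next row=LF[3]=4
Reversed output: badgerDY$

Answer: badgerDY$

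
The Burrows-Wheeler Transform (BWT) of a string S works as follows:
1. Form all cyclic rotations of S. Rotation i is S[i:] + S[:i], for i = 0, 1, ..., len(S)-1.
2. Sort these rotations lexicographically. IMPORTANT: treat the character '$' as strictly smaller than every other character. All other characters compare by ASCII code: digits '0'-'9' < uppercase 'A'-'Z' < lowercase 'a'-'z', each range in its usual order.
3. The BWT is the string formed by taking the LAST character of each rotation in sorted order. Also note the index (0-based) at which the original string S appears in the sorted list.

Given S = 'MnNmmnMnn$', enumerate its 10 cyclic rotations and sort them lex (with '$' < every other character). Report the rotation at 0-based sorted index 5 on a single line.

All 10 rotations (rotation i = S[i:]+S[:i]):
  rot[0] = MnNmmnMnn$
  rot[1] = nNmmnMnn$M
  rot[2] = NmmnMnn$Mn
  rot[3] = mmnMnn$MnN
  rot[4] = mnMnn$MnNm
  rot[5] = nMnn$MnNmm
  rot[6] = Mnn$MnNmmn
  rot[7] = nn$MnNmmnM
  rot[8] = n$MnNmmnMn
  rot[9] = $MnNmmnMnn
Sorted (with $ < everything):
  sorted[0] = $MnNmmnMnn
  sorted[1] = MnNmmnMnn$
  sorted[2] = Mnn$MnNmmn
  sorted[3] = NmmnMnn$Mn
  sorted[4] = mmnMnn$MnN
  sorted[5] = mnMnn$MnNm
  sorted[6] = n$MnNmmnMn
  sorted[7] = nMnn$MnNmm
  sorted[8] = nNmmnMnn$M
  sorted[9] = nn$MnNmmnM
sorted[5] = mnMnn$MnNm

Answer: mnMnn$MnNm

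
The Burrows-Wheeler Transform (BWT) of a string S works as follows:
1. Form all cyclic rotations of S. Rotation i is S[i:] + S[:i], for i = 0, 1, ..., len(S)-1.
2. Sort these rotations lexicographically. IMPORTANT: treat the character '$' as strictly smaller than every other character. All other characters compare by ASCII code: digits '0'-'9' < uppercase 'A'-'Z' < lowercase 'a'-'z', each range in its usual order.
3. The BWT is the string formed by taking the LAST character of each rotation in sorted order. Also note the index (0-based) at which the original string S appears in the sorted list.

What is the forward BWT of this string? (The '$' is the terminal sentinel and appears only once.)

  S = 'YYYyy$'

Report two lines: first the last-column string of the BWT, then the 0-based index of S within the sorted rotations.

Answer: y$YYyY
1

Derivation:
All 6 rotations (rotation i = S[i:]+S[:i]):
  rot[0] = YYYyy$
  rot[1] = YYyy$Y
  rot[2] = Yyy$YY
  rot[3] = yy$YYY
  rot[4] = y$YYYy
  rot[5] = $YYYyy
Sorted (with $ < everything):
  sorted[0] = $YYYyy  (last char: 'y')
  sorted[1] = YYYyy$  (last char: '$')
  sorted[2] = YYyy$Y  (last char: 'Y')
  sorted[3] = Yyy$YY  (last char: 'Y')
  sorted[4] = y$YYYy  (last char: 'y')
  sorted[5] = yy$YYY  (last char: 'Y')
Last column: y$YYyY
Original string S is at sorted index 1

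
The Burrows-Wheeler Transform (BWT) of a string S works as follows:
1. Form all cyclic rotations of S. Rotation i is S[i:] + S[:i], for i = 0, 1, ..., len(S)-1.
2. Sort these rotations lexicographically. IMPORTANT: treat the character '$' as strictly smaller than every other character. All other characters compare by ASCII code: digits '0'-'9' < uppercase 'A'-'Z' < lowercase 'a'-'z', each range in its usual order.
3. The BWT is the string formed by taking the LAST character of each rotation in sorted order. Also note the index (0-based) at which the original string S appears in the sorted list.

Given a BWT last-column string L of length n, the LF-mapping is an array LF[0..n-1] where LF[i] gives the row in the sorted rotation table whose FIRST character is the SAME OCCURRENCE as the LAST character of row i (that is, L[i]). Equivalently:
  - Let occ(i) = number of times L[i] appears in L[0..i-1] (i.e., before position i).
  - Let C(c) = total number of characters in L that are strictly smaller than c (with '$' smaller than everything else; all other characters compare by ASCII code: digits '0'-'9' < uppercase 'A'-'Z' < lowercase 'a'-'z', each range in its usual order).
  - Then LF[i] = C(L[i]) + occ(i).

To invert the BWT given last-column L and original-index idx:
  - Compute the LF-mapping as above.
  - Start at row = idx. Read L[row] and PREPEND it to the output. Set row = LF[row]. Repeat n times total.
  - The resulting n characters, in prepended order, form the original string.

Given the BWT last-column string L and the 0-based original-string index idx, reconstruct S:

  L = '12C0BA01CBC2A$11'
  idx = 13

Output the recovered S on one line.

Answer: C01CABA1C2B1201$

Derivation:
LF mapping: 3 7 13 1 11 9 2 4 14 12 15 8 10 0 5 6
Walk LF starting at row 13, prepending L[row]:
  step 1: row=13, L[13]='$', prepend. Next row=LF[13]=0
  step 2: row=0, L[0]='1', prepend. Next row=LF[0]=3
  step 3: row=3, L[3]='0', prepend. Next row=LF[3]=1
  step 4: row=1, L[1]='2', prepend. Next row=LF[1]=7
  step 5: row=7, L[7]='1', prepend. Next row=LF[7]=4
  step 6: row=4, L[4]='B', prepend. Next row=LF[4]=11
  step 7: row=11, L[11]='2', prepend. Next row=LF[11]=8
  step 8: row=8, L[8]='C', prepend. Next row=LF[8]=14
  step 9: row=14, L[14]='1', prepend. Next row=LF[14]=5
  step 10: row=5, L[5]='A', prepend. Next row=LF[5]=9
  step 11: row=9, L[9]='B', prepend. Next row=LF[9]=12
  step 12: row=12, L[12]='A', prepend. Next row=LF[12]=10
  step 13: row=10, L[10]='C', prepend. Next row=LF[10]=15
  step 14: row=15, L[15]='1', prepend. Next row=LF[15]=6
  step 15: row=6, L[6]='0', prepend. Next row=LF[6]=2
  step 16: row=2, L[2]='C', prepend. Next row=LF[2]=13
Reversed output: C01CABA1C2B1201$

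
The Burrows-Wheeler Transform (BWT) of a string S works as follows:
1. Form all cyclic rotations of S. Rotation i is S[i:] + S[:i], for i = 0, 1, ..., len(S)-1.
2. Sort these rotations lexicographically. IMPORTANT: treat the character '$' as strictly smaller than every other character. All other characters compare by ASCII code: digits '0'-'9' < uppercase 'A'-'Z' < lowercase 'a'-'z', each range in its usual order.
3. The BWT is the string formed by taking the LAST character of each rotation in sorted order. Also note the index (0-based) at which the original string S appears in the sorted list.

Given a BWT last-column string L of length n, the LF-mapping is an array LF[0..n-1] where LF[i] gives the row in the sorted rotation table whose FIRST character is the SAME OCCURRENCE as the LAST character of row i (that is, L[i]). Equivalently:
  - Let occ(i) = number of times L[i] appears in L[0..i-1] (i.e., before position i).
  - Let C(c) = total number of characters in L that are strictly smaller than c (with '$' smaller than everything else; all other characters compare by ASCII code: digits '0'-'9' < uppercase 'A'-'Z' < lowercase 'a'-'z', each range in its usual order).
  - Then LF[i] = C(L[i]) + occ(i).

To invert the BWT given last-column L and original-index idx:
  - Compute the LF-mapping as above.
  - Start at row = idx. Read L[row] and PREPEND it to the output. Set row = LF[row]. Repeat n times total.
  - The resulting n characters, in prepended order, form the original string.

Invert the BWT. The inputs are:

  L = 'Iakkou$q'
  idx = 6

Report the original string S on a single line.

LF mapping: 1 2 3 4 5 7 0 6
Walk LF starting at row 6, prepending L[row]:
  step 1: row=6, L[6]='$', prepend. Next row=LF[6]=0
  step 2: row=0, L[0]='I', prepend. Next row=LF[0]=1
  step 3: row=1, L[1]='a', prepend. Next row=LF[1]=2
  step 4: row=2, L[2]='k', prepend. Next row=LF[2]=3
  step 5: row=3, L[3]='k', prepend. Next row=LF[3]=4
  step 6: row=4, L[4]='o', prepend. Next row=LF[4]=5
  step 7: row=5, L[5]='u', prepend. Next row=LF[5]=7
  step 8: row=7, L[7]='q', prepend. Next row=LF[7]=6
Reversed output: quokkaI$

Answer: quokkaI$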